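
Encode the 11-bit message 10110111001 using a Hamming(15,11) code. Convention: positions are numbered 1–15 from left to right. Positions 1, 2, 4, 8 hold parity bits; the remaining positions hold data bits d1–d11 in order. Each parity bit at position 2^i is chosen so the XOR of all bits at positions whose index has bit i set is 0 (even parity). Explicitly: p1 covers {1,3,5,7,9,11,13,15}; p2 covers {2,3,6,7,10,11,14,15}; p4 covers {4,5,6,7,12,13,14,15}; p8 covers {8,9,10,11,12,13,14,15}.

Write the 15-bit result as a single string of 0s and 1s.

001001100111001

Place data at non-parity positions: p1 p2 1 p4 0 1 1 p8 0 1 1 1 0 0 1
p1 (pos 1,3,5,7,9,11,13,15): XOR of data positions = 1⊕0⊕1⊕0⊕1⊕0⊕1 = 0
p2 (pos 2,3,6,7,10,11,14,15): XOR of data positions = 1⊕1⊕1⊕1⊕1⊕0⊕1 = 0
p4 (pos 4,5,6,7,12,13,14,15): XOR of data positions = 0⊕1⊕1⊕1⊕0⊕0⊕1 = 0
p8 (pos 8,9,10,11,12,13,14,15): XOR of data positions = 0⊕1⊕1⊕1⊕0⊕0⊕1 = 0
Codeword: 001001100111001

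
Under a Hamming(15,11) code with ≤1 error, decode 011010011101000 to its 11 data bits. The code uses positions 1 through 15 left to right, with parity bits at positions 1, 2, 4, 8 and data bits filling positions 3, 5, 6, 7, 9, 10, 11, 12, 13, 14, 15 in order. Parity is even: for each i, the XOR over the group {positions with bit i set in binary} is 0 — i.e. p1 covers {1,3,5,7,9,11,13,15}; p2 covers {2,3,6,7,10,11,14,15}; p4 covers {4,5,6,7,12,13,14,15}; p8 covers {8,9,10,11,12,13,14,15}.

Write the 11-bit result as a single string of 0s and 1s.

01001101000

s1 (pos 1,3,5,7,9,11,13,15): 0⊕1⊕1⊕0⊕1⊕0⊕0⊕0 = 1
s2 (pos 2,3,6,7,10,11,14,15): 1⊕1⊕0⊕0⊕1⊕0⊕0⊕0 = 1
s4 (pos 4,5,6,7,12,13,14,15): 0⊕1⊕0⊕0⊕1⊕0⊕0⊕0 = 0
s8 (pos 8,9,10,11,12,13,14,15): 1⊕1⊕1⊕0⊕1⊕0⊕0⊕0 = 0
Syndrome s8…s1 = 0011 → error at position 3.
Flip position 3: 011010011101000 → 010010011101000
Read data bits from positions 3,5,6,7,9,10,11,12,13,14,15: 01001101000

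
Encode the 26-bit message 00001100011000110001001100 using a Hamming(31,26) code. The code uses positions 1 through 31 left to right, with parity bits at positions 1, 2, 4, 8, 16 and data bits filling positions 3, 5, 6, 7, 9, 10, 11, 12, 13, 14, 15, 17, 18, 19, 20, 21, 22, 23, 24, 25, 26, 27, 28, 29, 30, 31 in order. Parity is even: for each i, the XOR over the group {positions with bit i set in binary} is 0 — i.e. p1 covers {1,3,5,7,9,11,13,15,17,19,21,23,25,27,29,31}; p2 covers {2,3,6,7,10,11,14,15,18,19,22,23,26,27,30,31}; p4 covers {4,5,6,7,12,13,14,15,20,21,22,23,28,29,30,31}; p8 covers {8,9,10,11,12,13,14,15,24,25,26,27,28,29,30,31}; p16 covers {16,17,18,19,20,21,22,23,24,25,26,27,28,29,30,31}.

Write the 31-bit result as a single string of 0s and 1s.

Place data at non-parity positions: p1 p2 0 p4 0 0 0 p8 1 1 0 0 0 1 1 p16 0 0 0 1 1 0 0 0 1 0 0 1 1 0 0
p1 (pos 1,3,5,7,9,11,13,15,17,19,21,23,25,27,29,31): XOR of data positions = 0⊕0⊕0⊕1⊕0⊕0⊕1⊕0⊕0⊕1⊕0⊕1⊕0⊕1⊕0 = 1
p2 (pos 2,3,6,7,10,11,14,15,18,19,22,23,26,27,30,31): XOR of data positions = 0⊕0⊕0⊕1⊕0⊕1⊕1⊕0⊕0⊕0⊕0⊕0⊕0⊕0⊕0 = 1
p4 (pos 4,5,6,7,12,13,14,15,20,21,22,23,28,29,30,31): XOR of data positions = 0⊕0⊕0⊕0⊕0⊕1⊕1⊕1⊕1⊕0⊕0⊕1⊕1⊕0⊕0 = 0
p8 (pos 8,9,10,11,12,13,14,15,24,25,26,27,28,29,30,31): XOR of data positions = 1⊕1⊕0⊕0⊕0⊕1⊕1⊕0⊕1⊕0⊕0⊕1⊕1⊕0⊕0 = 1
p16 (pos 16,17,18,19,20,21,22,23,24,25,26,27,28,29,30,31): XOR of data positions = 0⊕0⊕0⊕1⊕1⊕0⊕0⊕0⊕1⊕0⊕0⊕1⊕1⊕0⊕0 = 1
Codeword: 1100000111000111000110001001100

1100000111000111000110001001100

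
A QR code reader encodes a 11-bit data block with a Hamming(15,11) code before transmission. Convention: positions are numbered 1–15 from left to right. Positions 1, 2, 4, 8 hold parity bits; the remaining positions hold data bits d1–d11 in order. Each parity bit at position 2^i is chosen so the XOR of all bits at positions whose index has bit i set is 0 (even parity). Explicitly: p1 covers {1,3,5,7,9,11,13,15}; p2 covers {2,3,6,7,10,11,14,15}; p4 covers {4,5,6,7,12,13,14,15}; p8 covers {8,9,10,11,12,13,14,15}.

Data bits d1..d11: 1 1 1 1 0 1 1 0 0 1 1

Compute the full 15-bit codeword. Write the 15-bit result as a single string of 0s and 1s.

111111100110011

Place data at non-parity positions: p1 p2 1 p4 1 1 1 p8 0 1 1 0 0 1 1
p1 (pos 1,3,5,7,9,11,13,15): XOR of data positions = 1⊕1⊕1⊕0⊕1⊕0⊕1 = 1
p2 (pos 2,3,6,7,10,11,14,15): XOR of data positions = 1⊕1⊕1⊕1⊕1⊕1⊕1 = 1
p4 (pos 4,5,6,7,12,13,14,15): XOR of data positions = 1⊕1⊕1⊕0⊕0⊕1⊕1 = 1
p8 (pos 8,9,10,11,12,13,14,15): XOR of data positions = 0⊕1⊕1⊕0⊕0⊕1⊕1 = 0
Codeword: 111111100110011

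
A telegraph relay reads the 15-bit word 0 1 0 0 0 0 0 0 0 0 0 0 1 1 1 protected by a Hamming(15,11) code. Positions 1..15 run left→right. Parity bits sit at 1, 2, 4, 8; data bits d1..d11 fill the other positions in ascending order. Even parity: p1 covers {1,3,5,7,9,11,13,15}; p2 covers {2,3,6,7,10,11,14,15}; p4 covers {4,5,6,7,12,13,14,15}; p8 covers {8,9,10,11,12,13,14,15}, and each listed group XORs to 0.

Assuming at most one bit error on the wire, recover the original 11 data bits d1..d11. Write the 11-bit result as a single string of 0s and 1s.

00000000101

s1 (pos 1,3,5,7,9,11,13,15): 0⊕0⊕0⊕0⊕0⊕0⊕1⊕1 = 0
s2 (pos 2,3,6,7,10,11,14,15): 1⊕0⊕0⊕0⊕0⊕0⊕1⊕1 = 1
s4 (pos 4,5,6,7,12,13,14,15): 0⊕0⊕0⊕0⊕0⊕1⊕1⊕1 = 1
s8 (pos 8,9,10,11,12,13,14,15): 0⊕0⊕0⊕0⊕0⊕1⊕1⊕1 = 1
Syndrome s8…s1 = 1110 → error at position 14.
Flip position 14: 010000000000111 → 010000000000101
Read data bits from positions 3,5,6,7,9,10,11,12,13,14,15: 00000000101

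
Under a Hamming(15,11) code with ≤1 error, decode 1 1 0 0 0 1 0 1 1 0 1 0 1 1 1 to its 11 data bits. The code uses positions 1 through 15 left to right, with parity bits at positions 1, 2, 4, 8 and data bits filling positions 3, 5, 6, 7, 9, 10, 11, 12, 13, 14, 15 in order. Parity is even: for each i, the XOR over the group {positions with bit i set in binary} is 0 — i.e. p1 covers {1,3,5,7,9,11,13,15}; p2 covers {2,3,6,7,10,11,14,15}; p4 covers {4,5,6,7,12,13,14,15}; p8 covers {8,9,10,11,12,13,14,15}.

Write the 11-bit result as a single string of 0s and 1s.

s1 (pos 1,3,5,7,9,11,13,15): 1⊕0⊕0⊕0⊕1⊕1⊕1⊕1 = 1
s2 (pos 2,3,6,7,10,11,14,15): 1⊕0⊕1⊕0⊕0⊕1⊕1⊕1 = 1
s4 (pos 4,5,6,7,12,13,14,15): 0⊕0⊕1⊕0⊕0⊕1⊕1⊕1 = 0
s8 (pos 8,9,10,11,12,13,14,15): 1⊕1⊕0⊕1⊕0⊕1⊕1⊕1 = 0
Syndrome s8…s1 = 0011 → error at position 3.
Flip position 3: 110001011010111 → 111001011010111
Read data bits from positions 3,5,6,7,9,10,11,12,13,14,15: 10101010111

10101010111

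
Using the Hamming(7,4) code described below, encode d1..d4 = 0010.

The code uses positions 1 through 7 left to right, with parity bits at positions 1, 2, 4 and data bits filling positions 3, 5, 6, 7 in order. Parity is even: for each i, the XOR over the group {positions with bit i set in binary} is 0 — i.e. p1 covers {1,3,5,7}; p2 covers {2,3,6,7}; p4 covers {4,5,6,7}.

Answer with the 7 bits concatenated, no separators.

Place data at non-parity positions: p1 p2 0 p4 0 1 0
p1 (pos 1,3,5,7): XOR of data positions = 0⊕0⊕0 = 0
p2 (pos 2,3,6,7): XOR of data positions = 0⊕1⊕0 = 1
p4 (pos 4,5,6,7): XOR of data positions = 0⊕1⊕0 = 1
Codeword: 0101010

0101010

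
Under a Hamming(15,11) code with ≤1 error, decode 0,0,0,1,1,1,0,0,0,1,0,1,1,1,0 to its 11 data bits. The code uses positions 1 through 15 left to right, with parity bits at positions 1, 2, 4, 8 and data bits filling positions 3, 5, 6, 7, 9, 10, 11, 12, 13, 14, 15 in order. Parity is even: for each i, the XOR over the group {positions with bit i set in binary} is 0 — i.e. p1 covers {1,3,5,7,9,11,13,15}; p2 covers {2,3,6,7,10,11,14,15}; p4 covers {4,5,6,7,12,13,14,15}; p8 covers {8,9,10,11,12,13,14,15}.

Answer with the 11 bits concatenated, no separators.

01100101110

s1 (pos 1,3,5,7,9,11,13,15): 0⊕0⊕1⊕0⊕0⊕0⊕1⊕0 = 0
s2 (pos 2,3,6,7,10,11,14,15): 0⊕0⊕1⊕0⊕1⊕0⊕1⊕0 = 1
s4 (pos 4,5,6,7,12,13,14,15): 1⊕1⊕1⊕0⊕1⊕1⊕1⊕0 = 0
s8 (pos 8,9,10,11,12,13,14,15): 0⊕0⊕1⊕0⊕1⊕1⊕1⊕0 = 0
Syndrome s8…s1 = 0010 → error at position 2.
Flip position 2: 000111000101110 → 010111000101110
Read data bits from positions 3,5,6,7,9,10,11,12,13,14,15: 01100101110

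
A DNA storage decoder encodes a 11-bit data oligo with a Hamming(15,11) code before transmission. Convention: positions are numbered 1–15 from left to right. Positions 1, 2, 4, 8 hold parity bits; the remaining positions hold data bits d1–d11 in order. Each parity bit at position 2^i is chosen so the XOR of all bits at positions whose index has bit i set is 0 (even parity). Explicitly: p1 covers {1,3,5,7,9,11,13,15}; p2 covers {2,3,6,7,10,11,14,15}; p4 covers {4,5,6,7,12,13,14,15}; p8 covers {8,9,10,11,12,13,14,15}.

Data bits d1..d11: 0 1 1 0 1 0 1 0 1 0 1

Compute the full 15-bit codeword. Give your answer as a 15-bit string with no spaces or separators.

Place data at non-parity positions: p1 p2 0 p4 1 1 0 p8 1 0 1 0 1 0 1
p1 (pos 1,3,5,7,9,11,13,15): XOR of data positions = 0⊕1⊕0⊕1⊕1⊕1⊕1 = 1
p2 (pos 2,3,6,7,10,11,14,15): XOR of data positions = 0⊕1⊕0⊕0⊕1⊕0⊕1 = 1
p4 (pos 4,5,6,7,12,13,14,15): XOR of data positions = 1⊕1⊕0⊕0⊕1⊕0⊕1 = 0
p8 (pos 8,9,10,11,12,13,14,15): XOR of data positions = 1⊕0⊕1⊕0⊕1⊕0⊕1 = 0
Codeword: 110011001010101

110011001010101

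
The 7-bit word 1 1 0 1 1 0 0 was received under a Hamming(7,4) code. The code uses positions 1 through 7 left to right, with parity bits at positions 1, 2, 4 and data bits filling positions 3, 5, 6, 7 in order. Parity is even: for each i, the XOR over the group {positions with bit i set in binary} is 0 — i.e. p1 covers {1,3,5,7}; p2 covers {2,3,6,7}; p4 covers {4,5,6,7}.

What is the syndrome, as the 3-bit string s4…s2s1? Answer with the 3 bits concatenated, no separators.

s1 (pos 1,3,5,7): 1⊕0⊕1⊕0 = 0
s2 (pos 2,3,6,7): 1⊕0⊕0⊕0 = 1
s4 (pos 4,5,6,7): 1⊕1⊕0⊕0 = 0
Syndrome s4…s1 = 010 → error at position 2.

010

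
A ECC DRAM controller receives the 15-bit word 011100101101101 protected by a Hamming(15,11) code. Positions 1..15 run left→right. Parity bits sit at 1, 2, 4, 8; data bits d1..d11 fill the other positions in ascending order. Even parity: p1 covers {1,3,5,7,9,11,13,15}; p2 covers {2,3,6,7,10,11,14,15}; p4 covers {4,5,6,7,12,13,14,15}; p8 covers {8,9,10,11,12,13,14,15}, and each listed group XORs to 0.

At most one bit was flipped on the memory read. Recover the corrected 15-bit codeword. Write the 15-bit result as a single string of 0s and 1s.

011100101101100

s1 (pos 1,3,5,7,9,11,13,15): 0⊕1⊕0⊕1⊕1⊕0⊕1⊕1 = 1
s2 (pos 2,3,6,7,10,11,14,15): 1⊕1⊕0⊕1⊕1⊕0⊕0⊕1 = 1
s4 (pos 4,5,6,7,12,13,14,15): 1⊕0⊕0⊕1⊕1⊕1⊕0⊕1 = 1
s8 (pos 8,9,10,11,12,13,14,15): 0⊕1⊕1⊕0⊕1⊕1⊕0⊕1 = 1
Syndrome s8…s1 = 1111 → error at position 15.
Flip position 15: 011100101101101 → 011100101101100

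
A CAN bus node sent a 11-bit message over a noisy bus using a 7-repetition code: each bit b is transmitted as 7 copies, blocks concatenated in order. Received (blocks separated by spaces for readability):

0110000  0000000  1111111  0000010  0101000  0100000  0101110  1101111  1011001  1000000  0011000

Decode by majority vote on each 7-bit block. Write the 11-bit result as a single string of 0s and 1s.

00100011100

Block 1 (0110000): 2 ones → 0
Block 2 (0000000): 0 ones → 0
Block 3 (1111111): 7 ones → 1
Block 4 (0000010): 1 one → 0
Block 5 (0101000): 2 ones → 0
Block 6 (0100000): 1 one → 0
Block 7 (0101110): 4 ones → 1
Block 8 (1101111): 6 ones → 1
Block 9 (1011001): 4 ones → 1
Block 10 (1000000): 1 one → 0
Block 11 (0011000): 2 ones → 0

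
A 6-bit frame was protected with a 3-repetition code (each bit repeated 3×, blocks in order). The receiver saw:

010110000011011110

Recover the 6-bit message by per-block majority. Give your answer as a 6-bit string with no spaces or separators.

Block 1 (010): 1 one → 0
Block 2 (110): 2 ones → 1
Block 3 (000): 0 ones → 0
Block 4 (011): 2 ones → 1
Block 5 (011): 2 ones → 1
Block 6 (110): 2 ones → 1

010111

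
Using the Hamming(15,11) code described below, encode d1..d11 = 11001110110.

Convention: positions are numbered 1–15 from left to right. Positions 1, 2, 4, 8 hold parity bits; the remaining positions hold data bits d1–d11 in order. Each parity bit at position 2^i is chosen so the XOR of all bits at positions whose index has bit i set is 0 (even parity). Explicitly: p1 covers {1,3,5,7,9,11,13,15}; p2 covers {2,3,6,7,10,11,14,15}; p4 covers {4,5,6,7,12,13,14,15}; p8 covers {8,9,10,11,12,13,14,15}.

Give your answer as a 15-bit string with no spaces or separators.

101110011110110

Place data at non-parity positions: p1 p2 1 p4 1 0 0 p8 1 1 1 0 1 1 0
p1 (pos 1,3,5,7,9,11,13,15): XOR of data positions = 1⊕1⊕0⊕1⊕1⊕1⊕0 = 1
p2 (pos 2,3,6,7,10,11,14,15): XOR of data positions = 1⊕0⊕0⊕1⊕1⊕1⊕0 = 0
p4 (pos 4,5,6,7,12,13,14,15): XOR of data positions = 1⊕0⊕0⊕0⊕1⊕1⊕0 = 1
p8 (pos 8,9,10,11,12,13,14,15): XOR of data positions = 1⊕1⊕1⊕0⊕1⊕1⊕0 = 1
Codeword: 101110011110110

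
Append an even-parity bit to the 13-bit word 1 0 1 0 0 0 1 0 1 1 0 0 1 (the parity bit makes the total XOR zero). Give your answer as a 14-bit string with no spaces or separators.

10100010110010

XOR of the 13 data bits: 1⊕0⊕1⊕0⊕0⊕0⊕1⊕0⊕1⊕1⊕0⊕0⊕1 = 0
Parity bit = 0 (so all 14 bits XOR to 0).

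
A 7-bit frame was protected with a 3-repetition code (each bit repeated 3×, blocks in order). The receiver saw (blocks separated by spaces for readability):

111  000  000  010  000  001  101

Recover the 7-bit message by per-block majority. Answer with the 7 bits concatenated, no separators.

1000001

Block 1 (111): 3 ones → 1
Block 2 (000): 0 ones → 0
Block 3 (000): 0 ones → 0
Block 4 (010): 1 one → 0
Block 5 (000): 0 ones → 0
Block 6 (001): 1 one → 0
Block 7 (101): 2 ones → 1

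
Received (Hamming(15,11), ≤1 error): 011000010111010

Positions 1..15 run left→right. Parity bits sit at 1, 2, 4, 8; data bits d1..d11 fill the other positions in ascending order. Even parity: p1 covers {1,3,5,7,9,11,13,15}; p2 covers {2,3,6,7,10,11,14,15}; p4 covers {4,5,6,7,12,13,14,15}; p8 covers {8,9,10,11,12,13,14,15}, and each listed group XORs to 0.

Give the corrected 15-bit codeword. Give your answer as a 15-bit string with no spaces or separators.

011000010011010

s1 (pos 1,3,5,7,9,11,13,15): 0⊕1⊕0⊕0⊕0⊕1⊕0⊕0 = 0
s2 (pos 2,3,6,7,10,11,14,15): 1⊕1⊕0⊕0⊕1⊕1⊕1⊕0 = 1
s4 (pos 4,5,6,7,12,13,14,15): 0⊕0⊕0⊕0⊕1⊕0⊕1⊕0 = 0
s8 (pos 8,9,10,11,12,13,14,15): 1⊕0⊕1⊕1⊕1⊕0⊕1⊕0 = 1
Syndrome s8…s1 = 1010 → error at position 10.
Flip position 10: 011000010111010 → 011000010011010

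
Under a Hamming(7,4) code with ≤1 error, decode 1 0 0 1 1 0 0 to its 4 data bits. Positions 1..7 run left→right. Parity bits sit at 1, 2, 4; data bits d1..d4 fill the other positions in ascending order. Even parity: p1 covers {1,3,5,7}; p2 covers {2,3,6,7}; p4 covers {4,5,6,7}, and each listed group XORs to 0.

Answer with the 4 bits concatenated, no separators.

0100

s1 (pos 1,3,5,7): 1⊕0⊕1⊕0 = 0
s2 (pos 2,3,6,7): 0⊕0⊕0⊕0 = 0
s4 (pos 4,5,6,7): 1⊕1⊕0⊕0 = 0
Syndrome s4…s1 = 000 → no error.
Read data bits from positions 3,5,6,7: 0100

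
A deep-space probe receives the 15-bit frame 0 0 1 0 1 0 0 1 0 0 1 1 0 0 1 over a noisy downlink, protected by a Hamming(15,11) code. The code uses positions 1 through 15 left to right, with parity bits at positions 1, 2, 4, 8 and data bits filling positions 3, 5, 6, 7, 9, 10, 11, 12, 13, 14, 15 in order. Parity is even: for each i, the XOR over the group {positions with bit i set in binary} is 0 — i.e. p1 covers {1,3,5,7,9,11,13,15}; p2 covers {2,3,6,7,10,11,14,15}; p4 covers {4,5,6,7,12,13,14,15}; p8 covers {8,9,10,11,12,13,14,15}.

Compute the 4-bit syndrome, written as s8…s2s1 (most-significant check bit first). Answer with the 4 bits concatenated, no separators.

s1 (pos 1,3,5,7,9,11,13,15): 0⊕1⊕1⊕0⊕0⊕1⊕0⊕1 = 0
s2 (pos 2,3,6,7,10,11,14,15): 0⊕1⊕0⊕0⊕0⊕1⊕0⊕1 = 1
s4 (pos 4,5,6,7,12,13,14,15): 0⊕1⊕0⊕0⊕1⊕0⊕0⊕1 = 1
s8 (pos 8,9,10,11,12,13,14,15): 1⊕0⊕0⊕1⊕1⊕0⊕0⊕1 = 0
Syndrome s8…s1 = 0110 → error at position 6.

0110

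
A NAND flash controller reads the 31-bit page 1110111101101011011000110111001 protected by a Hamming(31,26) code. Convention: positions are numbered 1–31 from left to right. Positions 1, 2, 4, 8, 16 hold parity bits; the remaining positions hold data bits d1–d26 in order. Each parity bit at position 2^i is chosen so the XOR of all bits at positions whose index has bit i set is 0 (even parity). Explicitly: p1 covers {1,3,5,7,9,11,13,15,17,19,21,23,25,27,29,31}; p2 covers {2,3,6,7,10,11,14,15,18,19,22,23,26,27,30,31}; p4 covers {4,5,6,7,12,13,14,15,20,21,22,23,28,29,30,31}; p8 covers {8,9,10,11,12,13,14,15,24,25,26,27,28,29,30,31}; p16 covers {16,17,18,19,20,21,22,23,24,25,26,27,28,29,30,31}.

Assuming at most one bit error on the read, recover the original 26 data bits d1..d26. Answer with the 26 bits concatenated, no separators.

s1 (pos 1,3,5,7,9,11,13,15,17,19,21,23,25,27,29,31): 1⊕1⊕1⊕1⊕0⊕1⊕1⊕1⊕0⊕1⊕0⊕1⊕0⊕1⊕0⊕1 = 1
s2 (pos 2,3,6,7,10,11,14,15,18,19,22,23,26,27,30,31): 1⊕1⊕1⊕1⊕1⊕1⊕0⊕1⊕1⊕1⊕0⊕1⊕1⊕1⊕0⊕1 = 1
s4 (pos 4,5,6,7,12,13,14,15,20,21,22,23,28,29,30,31): 0⊕1⊕1⊕1⊕0⊕1⊕0⊕1⊕0⊕0⊕0⊕1⊕1⊕0⊕0⊕1 = 0
s8 (pos 8,9,10,11,12,13,14,15,24,25,26,27,28,29,30,31): 1⊕0⊕1⊕1⊕0⊕1⊕0⊕1⊕1⊕0⊕1⊕1⊕1⊕0⊕0⊕1 = 0
s16 (pos 16,17,18,19,20,21,22,23,24,25,26,27,28,29,30,31): 1⊕0⊕1⊕1⊕0⊕0⊕0⊕1⊕1⊕0⊕1⊕1⊕1⊕0⊕0⊕1 = 1
Syndrome s16…s1 = 10011 → error at position 19.
Flip position 19: 1110111101101011011000110111001 → 1110111101101011010000110111001
Read data bits from positions 3,5,6,7,9,10,11,12,13,14,15,17,18,19,20,21,22,23,24,25,26,27,28,29,30,31: 11110110101010000110111001

11110110101010000110111001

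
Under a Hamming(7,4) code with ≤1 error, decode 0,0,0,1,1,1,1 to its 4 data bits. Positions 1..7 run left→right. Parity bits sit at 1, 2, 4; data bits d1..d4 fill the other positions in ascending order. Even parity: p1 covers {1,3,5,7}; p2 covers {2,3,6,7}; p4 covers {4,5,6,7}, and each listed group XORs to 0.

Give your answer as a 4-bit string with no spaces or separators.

0111

s1 (pos 1,3,5,7): 0⊕0⊕1⊕1 = 0
s2 (pos 2,3,6,7): 0⊕0⊕1⊕1 = 0
s4 (pos 4,5,6,7): 1⊕1⊕1⊕1 = 0
Syndrome s4…s1 = 000 → no error.
Read data bits from positions 3,5,6,7: 0111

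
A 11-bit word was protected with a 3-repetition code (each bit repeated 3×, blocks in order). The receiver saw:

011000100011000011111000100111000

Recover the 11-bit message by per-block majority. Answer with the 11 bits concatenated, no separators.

10010110010

Block 1 (011): 2 ones → 1
Block 2 (000): 0 ones → 0
Block 3 (100): 1 one → 0
Block 4 (011): 2 ones → 1
Block 5 (000): 0 ones → 0
Block 6 (011): 2 ones → 1
Block 7 (111): 3 ones → 1
Block 8 (000): 0 ones → 0
Block 9 (100): 1 one → 0
Block 10 (111): 3 ones → 1
Block 11 (000): 0 ones → 0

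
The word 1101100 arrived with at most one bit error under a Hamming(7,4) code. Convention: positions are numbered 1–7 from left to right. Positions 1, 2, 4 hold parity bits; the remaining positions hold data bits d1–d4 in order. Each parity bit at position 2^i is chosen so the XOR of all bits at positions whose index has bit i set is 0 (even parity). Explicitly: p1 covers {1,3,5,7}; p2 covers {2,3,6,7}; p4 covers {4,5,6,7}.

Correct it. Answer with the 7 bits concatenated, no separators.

1001100

s1 (pos 1,3,5,7): 1⊕0⊕1⊕0 = 0
s2 (pos 2,3,6,7): 1⊕0⊕0⊕0 = 1
s4 (pos 4,5,6,7): 1⊕1⊕0⊕0 = 0
Syndrome s4…s1 = 010 → error at position 2.
Flip position 2: 1101100 → 1001100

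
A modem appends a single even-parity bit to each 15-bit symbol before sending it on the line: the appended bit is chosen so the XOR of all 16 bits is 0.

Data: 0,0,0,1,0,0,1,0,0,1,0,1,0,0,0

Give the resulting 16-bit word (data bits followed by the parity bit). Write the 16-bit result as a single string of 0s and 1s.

0001001001010000

XOR of the 15 data bits: 0⊕0⊕0⊕1⊕0⊕0⊕1⊕0⊕0⊕1⊕0⊕1⊕0⊕0⊕0 = 0
Parity bit = 0 (so all 16 bits XOR to 0).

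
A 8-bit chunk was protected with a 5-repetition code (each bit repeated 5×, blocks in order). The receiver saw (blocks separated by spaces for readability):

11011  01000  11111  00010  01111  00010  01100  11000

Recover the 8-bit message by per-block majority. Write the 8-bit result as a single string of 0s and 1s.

10101000

Block 1 (11011): 4 ones → 1
Block 2 (01000): 1 one → 0
Block 3 (11111): 5 ones → 1
Block 4 (00010): 1 one → 0
Block 5 (01111): 4 ones → 1
Block 6 (00010): 1 one → 0
Block 7 (01100): 2 ones → 0
Block 8 (11000): 2 ones → 0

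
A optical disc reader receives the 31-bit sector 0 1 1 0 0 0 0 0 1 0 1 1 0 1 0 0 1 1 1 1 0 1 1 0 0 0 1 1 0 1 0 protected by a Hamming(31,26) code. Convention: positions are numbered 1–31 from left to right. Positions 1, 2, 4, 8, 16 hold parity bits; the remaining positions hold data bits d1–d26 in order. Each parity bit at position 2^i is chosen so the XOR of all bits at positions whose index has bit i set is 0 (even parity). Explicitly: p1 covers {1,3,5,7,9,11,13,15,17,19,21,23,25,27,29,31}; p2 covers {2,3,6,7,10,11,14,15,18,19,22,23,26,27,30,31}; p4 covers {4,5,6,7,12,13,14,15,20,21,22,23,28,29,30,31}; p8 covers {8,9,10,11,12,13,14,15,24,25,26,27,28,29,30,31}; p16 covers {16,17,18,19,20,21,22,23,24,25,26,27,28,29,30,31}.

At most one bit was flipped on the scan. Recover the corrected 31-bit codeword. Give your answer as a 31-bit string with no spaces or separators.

0110000010110100111101100011110

s1 (pos 1,3,5,7,9,11,13,15,17,19,21,23,25,27,29,31): 0⊕1⊕0⊕0⊕1⊕1⊕0⊕0⊕1⊕1⊕0⊕1⊕0⊕1⊕0⊕0 = 1
s2 (pos 2,3,6,7,10,11,14,15,18,19,22,23,26,27,30,31): 1⊕1⊕0⊕0⊕0⊕1⊕1⊕0⊕1⊕1⊕1⊕1⊕0⊕1⊕1⊕0 = 0
s4 (pos 4,5,6,7,12,13,14,15,20,21,22,23,28,29,30,31): 0⊕0⊕0⊕0⊕1⊕0⊕1⊕0⊕1⊕0⊕1⊕1⊕1⊕0⊕1⊕0 = 1
s8 (pos 8,9,10,11,12,13,14,15,24,25,26,27,28,29,30,31): 0⊕1⊕0⊕1⊕1⊕0⊕1⊕0⊕0⊕0⊕0⊕1⊕1⊕0⊕1⊕0 = 1
s16 (pos 16,17,18,19,20,21,22,23,24,25,26,27,28,29,30,31): 0⊕1⊕1⊕1⊕1⊕0⊕1⊕1⊕0⊕0⊕0⊕1⊕1⊕0⊕1⊕0 = 1
Syndrome s16…s1 = 11101 → error at position 29.
Flip position 29: 0110000010110100111101100011010 → 0110000010110100111101100011110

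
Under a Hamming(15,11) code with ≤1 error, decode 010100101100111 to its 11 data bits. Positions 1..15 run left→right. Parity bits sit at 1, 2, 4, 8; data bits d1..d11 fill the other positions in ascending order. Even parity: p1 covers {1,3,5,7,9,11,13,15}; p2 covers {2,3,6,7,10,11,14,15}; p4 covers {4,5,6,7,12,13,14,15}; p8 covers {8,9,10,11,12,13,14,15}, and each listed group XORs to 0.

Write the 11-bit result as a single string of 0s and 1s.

s1 (pos 1,3,5,7,9,11,13,15): 0⊕0⊕0⊕1⊕1⊕0⊕1⊕1 = 0
s2 (pos 2,3,6,7,10,11,14,15): 1⊕0⊕0⊕1⊕1⊕0⊕1⊕1 = 1
s4 (pos 4,5,6,7,12,13,14,15): 1⊕0⊕0⊕1⊕0⊕1⊕1⊕1 = 1
s8 (pos 8,9,10,11,12,13,14,15): 0⊕1⊕1⊕0⊕0⊕1⊕1⊕1 = 1
Syndrome s8…s1 = 1110 → error at position 14.
Flip position 14: 010100101100111 → 010100101100101
Read data bits from positions 3,5,6,7,9,10,11,12,13,14,15: 00011100101

00011100101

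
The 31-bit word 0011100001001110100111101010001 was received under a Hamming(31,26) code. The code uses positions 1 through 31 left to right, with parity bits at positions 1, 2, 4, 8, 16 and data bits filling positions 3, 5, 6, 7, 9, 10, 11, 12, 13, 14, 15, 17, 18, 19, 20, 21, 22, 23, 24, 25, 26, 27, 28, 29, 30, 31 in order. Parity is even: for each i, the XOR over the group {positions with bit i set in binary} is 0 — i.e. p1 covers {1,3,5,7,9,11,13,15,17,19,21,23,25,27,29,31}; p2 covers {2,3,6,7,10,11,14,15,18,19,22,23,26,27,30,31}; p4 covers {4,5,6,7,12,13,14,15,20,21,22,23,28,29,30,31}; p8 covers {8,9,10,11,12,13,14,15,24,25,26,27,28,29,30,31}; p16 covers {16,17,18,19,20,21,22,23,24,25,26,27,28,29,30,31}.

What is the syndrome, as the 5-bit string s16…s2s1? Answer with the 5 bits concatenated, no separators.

01000

s1 (pos 1,3,5,7,9,11,13,15,17,19,21,23,25,27,29,31): 0⊕1⊕1⊕0⊕0⊕0⊕1⊕1⊕1⊕0⊕1⊕1⊕1⊕1⊕0⊕1 = 0
s2 (pos 2,3,6,7,10,11,14,15,18,19,22,23,26,27,30,31): 0⊕1⊕0⊕0⊕1⊕0⊕1⊕1⊕0⊕0⊕1⊕1⊕0⊕1⊕0⊕1 = 0
s4 (pos 4,5,6,7,12,13,14,15,20,21,22,23,28,29,30,31): 1⊕1⊕0⊕0⊕0⊕1⊕1⊕1⊕1⊕1⊕1⊕1⊕0⊕0⊕0⊕1 = 0
s8 (pos 8,9,10,11,12,13,14,15,24,25,26,27,28,29,30,31): 0⊕0⊕1⊕0⊕0⊕1⊕1⊕1⊕0⊕1⊕0⊕1⊕0⊕0⊕0⊕1 = 1
s16 (pos 16,17,18,19,20,21,22,23,24,25,26,27,28,29,30,31): 0⊕1⊕0⊕0⊕1⊕1⊕1⊕1⊕0⊕1⊕0⊕1⊕0⊕0⊕0⊕1 = 0
Syndrome s16…s1 = 01000 → error at position 8.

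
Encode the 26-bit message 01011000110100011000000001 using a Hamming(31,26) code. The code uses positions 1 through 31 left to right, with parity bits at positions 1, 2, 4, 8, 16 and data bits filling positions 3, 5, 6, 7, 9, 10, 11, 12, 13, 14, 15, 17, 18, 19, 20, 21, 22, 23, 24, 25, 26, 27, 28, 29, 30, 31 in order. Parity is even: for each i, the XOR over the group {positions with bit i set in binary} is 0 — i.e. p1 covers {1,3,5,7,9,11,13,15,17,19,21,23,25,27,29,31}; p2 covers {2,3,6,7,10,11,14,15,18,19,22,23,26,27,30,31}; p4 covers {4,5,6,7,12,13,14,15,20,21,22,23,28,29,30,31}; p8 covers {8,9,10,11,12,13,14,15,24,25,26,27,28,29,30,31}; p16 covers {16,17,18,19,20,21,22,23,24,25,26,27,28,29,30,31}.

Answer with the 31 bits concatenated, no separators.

1001101010001100100011000000001

Place data at non-parity positions: p1 p2 0 p4 1 0 1 p8 1 0 0 0 1 1 0 p16 1 0 0 0 1 1 0 0 0 0 0 0 0 0 1
p1 (pos 1,3,5,7,9,11,13,15,17,19,21,23,25,27,29,31): XOR of data positions = 0⊕1⊕1⊕1⊕0⊕1⊕0⊕1⊕0⊕1⊕0⊕0⊕0⊕0⊕1 = 1
p2 (pos 2,3,6,7,10,11,14,15,18,19,22,23,26,27,30,31): XOR of data positions = 0⊕0⊕1⊕0⊕0⊕1⊕0⊕0⊕0⊕1⊕0⊕0⊕0⊕0⊕1 = 0
p4 (pos 4,5,6,7,12,13,14,15,20,21,22,23,28,29,30,31): XOR of data positions = 1⊕0⊕1⊕0⊕1⊕1⊕0⊕0⊕1⊕1⊕0⊕0⊕0⊕0⊕1 = 1
p8 (pos 8,9,10,11,12,13,14,15,24,25,26,27,28,29,30,31): XOR of data positions = 1⊕0⊕0⊕0⊕1⊕1⊕0⊕0⊕0⊕0⊕0⊕0⊕0⊕0⊕1 = 0
p16 (pos 16,17,18,19,20,21,22,23,24,25,26,27,28,29,30,31): XOR of data positions = 1⊕0⊕0⊕0⊕1⊕1⊕0⊕0⊕0⊕0⊕0⊕0⊕0⊕0⊕1 = 0
Codeword: 1001101010001100100011000000001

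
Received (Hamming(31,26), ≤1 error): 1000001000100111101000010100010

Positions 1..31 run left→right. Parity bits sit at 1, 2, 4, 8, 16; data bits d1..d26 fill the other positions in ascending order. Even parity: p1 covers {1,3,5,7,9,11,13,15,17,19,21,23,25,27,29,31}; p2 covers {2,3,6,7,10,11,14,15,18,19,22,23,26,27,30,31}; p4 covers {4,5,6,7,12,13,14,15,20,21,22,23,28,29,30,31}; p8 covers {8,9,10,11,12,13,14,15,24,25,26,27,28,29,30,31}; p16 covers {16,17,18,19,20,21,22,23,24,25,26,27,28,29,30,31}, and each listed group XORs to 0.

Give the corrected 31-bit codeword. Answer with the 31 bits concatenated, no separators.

1100001000100111101000010100010

s1 (pos 1,3,5,7,9,11,13,15,17,19,21,23,25,27,29,31): 1⊕0⊕0⊕1⊕0⊕1⊕0⊕1⊕1⊕1⊕0⊕0⊕0⊕0⊕0⊕0 = 0
s2 (pos 2,3,6,7,10,11,14,15,18,19,22,23,26,27,30,31): 0⊕0⊕0⊕1⊕0⊕1⊕1⊕1⊕0⊕1⊕0⊕0⊕1⊕0⊕1⊕0 = 1
s4 (pos 4,5,6,7,12,13,14,15,20,21,22,23,28,29,30,31): 0⊕0⊕0⊕1⊕0⊕0⊕1⊕1⊕0⊕0⊕0⊕0⊕0⊕0⊕1⊕0 = 0
s8 (pos 8,9,10,11,12,13,14,15,24,25,26,27,28,29,30,31): 0⊕0⊕0⊕1⊕0⊕0⊕1⊕1⊕1⊕0⊕1⊕0⊕0⊕0⊕1⊕0 = 0
s16 (pos 16,17,18,19,20,21,22,23,24,25,26,27,28,29,30,31): 1⊕1⊕0⊕1⊕0⊕0⊕0⊕0⊕1⊕0⊕1⊕0⊕0⊕0⊕1⊕0 = 0
Syndrome s16…s1 = 00010 → error at position 2.
Flip position 2: 1000001000100111101000010100010 → 1100001000100111101000010100010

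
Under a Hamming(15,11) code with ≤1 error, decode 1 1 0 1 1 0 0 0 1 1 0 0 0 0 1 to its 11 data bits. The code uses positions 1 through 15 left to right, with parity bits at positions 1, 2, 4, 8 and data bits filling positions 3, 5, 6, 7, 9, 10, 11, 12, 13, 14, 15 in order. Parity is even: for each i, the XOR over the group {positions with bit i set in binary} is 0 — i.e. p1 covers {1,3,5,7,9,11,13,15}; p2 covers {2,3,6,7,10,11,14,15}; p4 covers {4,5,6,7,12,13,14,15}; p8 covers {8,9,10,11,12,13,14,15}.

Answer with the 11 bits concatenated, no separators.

s1 (pos 1,3,5,7,9,11,13,15): 1⊕0⊕1⊕0⊕1⊕0⊕0⊕1 = 0
s2 (pos 2,3,6,7,10,11,14,15): 1⊕0⊕0⊕0⊕1⊕0⊕0⊕1 = 1
s4 (pos 4,5,6,7,12,13,14,15): 1⊕1⊕0⊕0⊕0⊕0⊕0⊕1 = 1
s8 (pos 8,9,10,11,12,13,14,15): 0⊕1⊕1⊕0⊕0⊕0⊕0⊕1 = 1
Syndrome s8…s1 = 1110 → error at position 14.
Flip position 14: 110110001100001 → 110110001100011
Read data bits from positions 3,5,6,7,9,10,11,12,13,14,15: 01001100011

01001100011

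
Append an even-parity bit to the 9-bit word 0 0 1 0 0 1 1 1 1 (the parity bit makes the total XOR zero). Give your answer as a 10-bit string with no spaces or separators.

XOR of the 9 data bits: 0⊕0⊕1⊕0⊕0⊕1⊕1⊕1⊕1 = 1
Parity bit = 1 (so all 10 bits XOR to 0).

0010011111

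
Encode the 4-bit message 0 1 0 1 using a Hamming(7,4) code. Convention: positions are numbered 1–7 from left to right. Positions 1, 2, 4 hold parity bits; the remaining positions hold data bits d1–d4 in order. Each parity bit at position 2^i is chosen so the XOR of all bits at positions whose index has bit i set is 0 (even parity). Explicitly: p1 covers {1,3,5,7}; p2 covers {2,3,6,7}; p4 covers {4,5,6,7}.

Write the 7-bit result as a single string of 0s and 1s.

0100101

Place data at non-parity positions: p1 p2 0 p4 1 0 1
p1 (pos 1,3,5,7): XOR of data positions = 0⊕1⊕1 = 0
p2 (pos 2,3,6,7): XOR of data positions = 0⊕0⊕1 = 1
p4 (pos 4,5,6,7): XOR of data positions = 1⊕0⊕1 = 0
Codeword: 0100101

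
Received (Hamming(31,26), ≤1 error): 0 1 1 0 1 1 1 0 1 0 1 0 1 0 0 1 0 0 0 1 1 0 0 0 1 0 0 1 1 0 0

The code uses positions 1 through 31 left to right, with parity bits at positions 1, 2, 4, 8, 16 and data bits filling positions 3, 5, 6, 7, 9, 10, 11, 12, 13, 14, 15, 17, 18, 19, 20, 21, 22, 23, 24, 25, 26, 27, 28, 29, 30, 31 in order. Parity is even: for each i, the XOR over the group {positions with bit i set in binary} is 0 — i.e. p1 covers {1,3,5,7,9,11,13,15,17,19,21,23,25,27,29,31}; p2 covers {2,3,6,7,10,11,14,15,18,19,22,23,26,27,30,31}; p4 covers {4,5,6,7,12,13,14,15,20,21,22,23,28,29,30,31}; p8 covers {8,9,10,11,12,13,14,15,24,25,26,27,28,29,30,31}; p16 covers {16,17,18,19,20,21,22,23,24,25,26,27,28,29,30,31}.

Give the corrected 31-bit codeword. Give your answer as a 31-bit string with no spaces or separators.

s1 (pos 1,3,5,7,9,11,13,15,17,19,21,23,25,27,29,31): 0⊕1⊕1⊕1⊕1⊕1⊕1⊕0⊕0⊕0⊕1⊕0⊕1⊕0⊕1⊕0 = 1
s2 (pos 2,3,6,7,10,11,14,15,18,19,22,23,26,27,30,31): 1⊕1⊕1⊕1⊕0⊕1⊕0⊕0⊕0⊕0⊕0⊕0⊕0⊕0⊕0⊕0 = 1
s4 (pos 4,5,6,7,12,13,14,15,20,21,22,23,28,29,30,31): 0⊕1⊕1⊕1⊕0⊕1⊕0⊕0⊕1⊕1⊕0⊕0⊕1⊕1⊕0⊕0 = 0
s8 (pos 8,9,10,11,12,13,14,15,24,25,26,27,28,29,30,31): 0⊕1⊕0⊕1⊕0⊕1⊕0⊕0⊕0⊕1⊕0⊕0⊕1⊕1⊕0⊕0 = 0
s16 (pos 16,17,18,19,20,21,22,23,24,25,26,27,28,29,30,31): 1⊕0⊕0⊕0⊕1⊕1⊕0⊕0⊕0⊕1⊕0⊕0⊕1⊕1⊕0⊕0 = 0
Syndrome s16…s1 = 00011 → error at position 3.
Flip position 3: 0110111010101001000110001001100 → 0100111010101001000110001001100

0100111010101001000110001001100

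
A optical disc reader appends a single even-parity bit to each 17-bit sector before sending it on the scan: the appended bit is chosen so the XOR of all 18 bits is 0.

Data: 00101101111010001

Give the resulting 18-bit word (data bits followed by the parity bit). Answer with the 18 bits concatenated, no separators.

XOR of the 17 data bits: 0⊕0⊕1⊕0⊕1⊕1⊕0⊕1⊕1⊕1⊕1⊕0⊕1⊕0⊕0⊕0⊕1 = 1
Parity bit = 1 (so all 18 bits XOR to 0).

001011011110100011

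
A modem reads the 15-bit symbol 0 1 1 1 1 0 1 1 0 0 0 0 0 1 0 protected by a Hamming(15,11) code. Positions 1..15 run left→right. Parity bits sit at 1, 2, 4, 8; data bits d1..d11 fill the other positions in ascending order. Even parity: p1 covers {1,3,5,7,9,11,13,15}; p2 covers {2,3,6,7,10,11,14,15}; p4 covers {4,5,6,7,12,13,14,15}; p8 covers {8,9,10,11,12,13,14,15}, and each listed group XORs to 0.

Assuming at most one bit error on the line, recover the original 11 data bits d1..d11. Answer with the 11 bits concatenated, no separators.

s1 (pos 1,3,5,7,9,11,13,15): 0⊕1⊕1⊕1⊕0⊕0⊕0⊕0 = 1
s2 (pos 2,3,6,7,10,11,14,15): 1⊕1⊕0⊕1⊕0⊕0⊕1⊕0 = 0
s4 (pos 4,5,6,7,12,13,14,15): 1⊕1⊕0⊕1⊕0⊕0⊕1⊕0 = 0
s8 (pos 8,9,10,11,12,13,14,15): 1⊕0⊕0⊕0⊕0⊕0⊕1⊕0 = 0
Syndrome s8…s1 = 0001 → error at position 1.
Flip position 1: 011110110000010 → 111110110000010
Read data bits from positions 3,5,6,7,9,10,11,12,13,14,15: 11010000010

11010000010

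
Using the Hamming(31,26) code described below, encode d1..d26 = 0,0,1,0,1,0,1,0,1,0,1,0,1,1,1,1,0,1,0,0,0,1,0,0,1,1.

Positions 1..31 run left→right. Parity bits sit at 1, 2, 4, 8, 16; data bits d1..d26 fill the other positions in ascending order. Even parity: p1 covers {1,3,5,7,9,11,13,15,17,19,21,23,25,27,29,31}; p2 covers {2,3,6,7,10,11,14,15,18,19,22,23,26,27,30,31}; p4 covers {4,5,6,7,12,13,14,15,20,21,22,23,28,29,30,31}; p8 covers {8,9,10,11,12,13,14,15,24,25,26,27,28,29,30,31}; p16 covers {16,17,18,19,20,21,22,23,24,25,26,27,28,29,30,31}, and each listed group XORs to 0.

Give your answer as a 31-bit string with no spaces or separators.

Place data at non-parity positions: p1 p2 0 p4 0 1 0 p8 1 0 1 0 1 0 1 p16 0 1 1 1 1 0 1 0 0 0 1 0 0 1 1
p1 (pos 1,3,5,7,9,11,13,15,17,19,21,23,25,27,29,31): XOR of data positions = 0⊕0⊕0⊕1⊕1⊕1⊕1⊕0⊕1⊕1⊕1⊕0⊕1⊕0⊕1 = 1
p2 (pos 2,3,6,7,10,11,14,15,18,19,22,23,26,27,30,31): XOR of data positions = 0⊕1⊕0⊕0⊕1⊕0⊕1⊕1⊕1⊕0⊕1⊕0⊕1⊕1⊕1 = 1
p4 (pos 4,5,6,7,12,13,14,15,20,21,22,23,28,29,30,31): XOR of data positions = 0⊕1⊕0⊕0⊕1⊕0⊕1⊕1⊕1⊕0⊕1⊕0⊕0⊕1⊕1 = 0
p8 (pos 8,9,10,11,12,13,14,15,24,25,26,27,28,29,30,31): XOR of data positions = 1⊕0⊕1⊕0⊕1⊕0⊕1⊕0⊕0⊕0⊕1⊕0⊕0⊕1⊕1 = 1
p16 (pos 16,17,18,19,20,21,22,23,24,25,26,27,28,29,30,31): XOR of data positions = 0⊕1⊕1⊕1⊕1⊕0⊕1⊕0⊕0⊕0⊕1⊕0⊕0⊕1⊕1 = 0
Codeword: 1100010110101010011110100010011

1100010110101010011110100010011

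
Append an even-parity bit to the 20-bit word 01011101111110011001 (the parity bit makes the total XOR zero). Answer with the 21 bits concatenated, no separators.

XOR of the 20 data bits: 0⊕1⊕0⊕1⊕1⊕1⊕0⊕1⊕1⊕1⊕1⊕1⊕1⊕0⊕0⊕1⊕1⊕0⊕0⊕1 = 1
Parity bit = 1 (so all 21 bits XOR to 0).

010111011111100110011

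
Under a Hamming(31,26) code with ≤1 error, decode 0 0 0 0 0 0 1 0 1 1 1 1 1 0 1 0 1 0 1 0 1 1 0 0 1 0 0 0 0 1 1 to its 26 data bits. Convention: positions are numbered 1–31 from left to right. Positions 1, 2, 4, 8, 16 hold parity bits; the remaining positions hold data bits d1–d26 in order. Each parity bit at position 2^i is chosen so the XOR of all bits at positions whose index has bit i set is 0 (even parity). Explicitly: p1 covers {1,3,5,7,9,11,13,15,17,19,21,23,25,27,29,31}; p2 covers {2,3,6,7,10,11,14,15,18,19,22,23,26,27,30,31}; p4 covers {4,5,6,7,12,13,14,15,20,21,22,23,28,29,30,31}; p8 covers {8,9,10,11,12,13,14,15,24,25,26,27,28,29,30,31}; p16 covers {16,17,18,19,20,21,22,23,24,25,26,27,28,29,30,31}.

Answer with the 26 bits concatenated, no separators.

s1 (pos 1,3,5,7,9,11,13,15,17,19,21,23,25,27,29,31): 0⊕0⊕0⊕1⊕1⊕1⊕1⊕1⊕1⊕1⊕1⊕0⊕1⊕0⊕0⊕1 = 0
s2 (pos 2,3,6,7,10,11,14,15,18,19,22,23,26,27,30,31): 0⊕0⊕0⊕1⊕1⊕1⊕0⊕1⊕0⊕1⊕1⊕0⊕0⊕0⊕1⊕1 = 0
s4 (pos 4,5,6,7,12,13,14,15,20,21,22,23,28,29,30,31): 0⊕0⊕0⊕1⊕1⊕1⊕0⊕1⊕0⊕1⊕1⊕0⊕0⊕0⊕1⊕1 = 0
s8 (pos 8,9,10,11,12,13,14,15,24,25,26,27,28,29,30,31): 0⊕1⊕1⊕1⊕1⊕1⊕0⊕1⊕0⊕1⊕0⊕0⊕0⊕0⊕1⊕1 = 1
s16 (pos 16,17,18,19,20,21,22,23,24,25,26,27,28,29,30,31): 0⊕1⊕0⊕1⊕0⊕1⊕1⊕0⊕0⊕1⊕0⊕0⊕0⊕0⊕1⊕1 = 1
Syndrome s16…s1 = 11000 → error at position 24.
Flip position 24: 0000001011111010101011001000011 → 0000001011111010101011011000011
Read data bits from positions 3,5,6,7,9,10,11,12,13,14,15,17,18,19,20,21,22,23,24,25,26,27,28,29,30,31: 00011111101101011011000011

00011111101101011011000011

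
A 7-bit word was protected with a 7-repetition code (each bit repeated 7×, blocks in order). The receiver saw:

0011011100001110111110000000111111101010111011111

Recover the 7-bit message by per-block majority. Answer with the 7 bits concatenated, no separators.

1010111

Block 1 (0011011): 4 ones → 1
Block 2 (1000011): 3 ones → 0
Block 3 (1011111): 6 ones → 1
Block 4 (0000000): 0 ones → 0
Block 5 (1111111): 7 ones → 1
Block 6 (0101011): 4 ones → 1
Block 7 (1011111): 6 ones → 1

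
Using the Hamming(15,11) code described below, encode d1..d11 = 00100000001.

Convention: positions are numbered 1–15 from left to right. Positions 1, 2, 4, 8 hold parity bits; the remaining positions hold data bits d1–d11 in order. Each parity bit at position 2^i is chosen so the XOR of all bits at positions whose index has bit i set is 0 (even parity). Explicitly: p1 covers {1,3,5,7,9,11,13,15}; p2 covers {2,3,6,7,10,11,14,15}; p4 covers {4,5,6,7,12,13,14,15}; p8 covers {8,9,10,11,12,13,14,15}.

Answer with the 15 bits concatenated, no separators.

100001010000001

Place data at non-parity positions: p1 p2 0 p4 0 1 0 p8 0 0 0 0 0 0 1
p1 (pos 1,3,5,7,9,11,13,15): XOR of data positions = 0⊕0⊕0⊕0⊕0⊕0⊕1 = 1
p2 (pos 2,3,6,7,10,11,14,15): XOR of data positions = 0⊕1⊕0⊕0⊕0⊕0⊕1 = 0
p4 (pos 4,5,6,7,12,13,14,15): XOR of data positions = 0⊕1⊕0⊕0⊕0⊕0⊕1 = 0
p8 (pos 8,9,10,11,12,13,14,15): XOR of data positions = 0⊕0⊕0⊕0⊕0⊕0⊕1 = 1
Codeword: 100001010000001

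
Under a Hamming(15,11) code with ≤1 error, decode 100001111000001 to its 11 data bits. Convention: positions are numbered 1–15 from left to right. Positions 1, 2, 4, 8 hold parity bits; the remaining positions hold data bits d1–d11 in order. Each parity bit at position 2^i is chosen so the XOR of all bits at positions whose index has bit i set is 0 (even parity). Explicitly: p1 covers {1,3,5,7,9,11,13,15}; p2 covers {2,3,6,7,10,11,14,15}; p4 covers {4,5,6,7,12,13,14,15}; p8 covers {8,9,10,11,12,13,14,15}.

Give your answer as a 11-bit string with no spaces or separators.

s1 (pos 1,3,5,7,9,11,13,15): 1⊕0⊕0⊕1⊕1⊕0⊕0⊕1 = 0
s2 (pos 2,3,6,7,10,11,14,15): 0⊕0⊕1⊕1⊕0⊕0⊕0⊕1 = 1
s4 (pos 4,5,6,7,12,13,14,15): 0⊕0⊕1⊕1⊕0⊕0⊕0⊕1 = 1
s8 (pos 8,9,10,11,12,13,14,15): 1⊕1⊕0⊕0⊕0⊕0⊕0⊕1 = 1
Syndrome s8…s1 = 1110 → error at position 14.
Flip position 14: 100001111000001 → 100001111000011
Read data bits from positions 3,5,6,7,9,10,11,12,13,14,15: 00111000011

00111000011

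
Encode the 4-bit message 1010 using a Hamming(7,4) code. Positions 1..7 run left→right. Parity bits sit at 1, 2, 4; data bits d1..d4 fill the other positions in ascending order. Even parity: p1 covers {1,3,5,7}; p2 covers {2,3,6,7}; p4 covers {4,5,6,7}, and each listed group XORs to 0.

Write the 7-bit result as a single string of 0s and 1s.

Place data at non-parity positions: p1 p2 1 p4 0 1 0
p1 (pos 1,3,5,7): XOR of data positions = 1⊕0⊕0 = 1
p2 (pos 2,3,6,7): XOR of data positions = 1⊕1⊕0 = 0
p4 (pos 4,5,6,7): XOR of data positions = 0⊕1⊕0 = 1
Codeword: 1011010

1011010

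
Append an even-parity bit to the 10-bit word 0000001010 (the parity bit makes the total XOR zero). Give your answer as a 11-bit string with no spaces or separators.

00000010100

XOR of the 10 data bits: 0⊕0⊕0⊕0⊕0⊕0⊕1⊕0⊕1⊕0 = 0
Parity bit = 0 (so all 11 bits XOR to 0).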